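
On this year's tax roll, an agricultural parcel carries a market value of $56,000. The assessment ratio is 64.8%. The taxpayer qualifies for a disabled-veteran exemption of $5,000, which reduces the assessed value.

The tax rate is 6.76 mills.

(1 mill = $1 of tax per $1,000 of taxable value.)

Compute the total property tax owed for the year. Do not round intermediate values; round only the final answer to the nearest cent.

Assessed value = $56,000 × 0.648 = $36,288
Taxable value = $36,288 − $5,000 = $31,288
Tax = $31,288 × 0.00676 = $211.50688

$211.51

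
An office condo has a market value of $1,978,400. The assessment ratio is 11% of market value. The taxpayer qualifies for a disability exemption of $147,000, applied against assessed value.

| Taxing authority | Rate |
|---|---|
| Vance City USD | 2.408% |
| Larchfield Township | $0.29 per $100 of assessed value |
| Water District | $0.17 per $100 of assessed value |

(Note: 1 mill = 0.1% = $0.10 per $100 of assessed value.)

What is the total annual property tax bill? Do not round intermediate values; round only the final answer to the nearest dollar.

Assessed value = $1,978,400 × 0.11 = $217,624
Taxable value = $217,624 − $147,000 = $70,624
Vance City USD: $70,624 × 0.02408 = $1,700.62592
Larchfield Township: $70,624 × 0.0029 = $204.8096
Water District: $70,624 × 0.0017 = $120.0608
Total = $2,025.49632

$2,025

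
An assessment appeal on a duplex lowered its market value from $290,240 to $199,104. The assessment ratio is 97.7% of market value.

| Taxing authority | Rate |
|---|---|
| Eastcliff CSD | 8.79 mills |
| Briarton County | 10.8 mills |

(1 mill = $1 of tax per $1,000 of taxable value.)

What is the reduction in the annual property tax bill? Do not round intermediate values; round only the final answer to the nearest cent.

$1,744.29

Old assessed value = $290,240 × 0.977 = $283,564.48
New assessed value = $199,104 × 0.977 = $194,524.608
Combined rate = 0.00879 + 0.0108 = 0.01959
Old tax = $283,564.48 × 0.01959 = $5,555.0281632
New tax = $194,524.608 × 0.01959 = $3,810.73707072
Reduction = $5,555.0281632 − $3,810.73707072 = $1,744.29109248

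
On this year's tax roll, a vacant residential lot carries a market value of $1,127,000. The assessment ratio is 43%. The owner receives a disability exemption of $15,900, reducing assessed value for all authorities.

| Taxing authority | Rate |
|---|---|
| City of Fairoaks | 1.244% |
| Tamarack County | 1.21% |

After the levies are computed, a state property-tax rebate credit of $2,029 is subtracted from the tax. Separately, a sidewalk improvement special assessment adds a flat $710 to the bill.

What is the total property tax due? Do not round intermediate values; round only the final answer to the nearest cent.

Assessed value = $1,127,000 × 0.43 = $484,610
Taxable value = $484,610 − $15,900 = $468,710
City of Fairoaks: $468,710 × 0.01244 = $5,830.7524
Tamarack County: $468,710 × 0.0121 = $5,671.391
Levies subtotal = $11,502.1434
After credit = $11,502.1434 − $2,029 = $9,473.1434
Total = $9,473.1434 + $710 = $10,183.1434

$10,183.14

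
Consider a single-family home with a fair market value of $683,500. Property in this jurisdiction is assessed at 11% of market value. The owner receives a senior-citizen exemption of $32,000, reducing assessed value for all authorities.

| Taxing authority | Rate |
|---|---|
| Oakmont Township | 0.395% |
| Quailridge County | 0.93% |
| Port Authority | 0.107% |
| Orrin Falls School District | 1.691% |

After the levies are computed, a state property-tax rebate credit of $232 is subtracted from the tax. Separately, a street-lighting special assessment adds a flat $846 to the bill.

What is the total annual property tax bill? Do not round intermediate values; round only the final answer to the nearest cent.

$1,962.67

Assessed value = $683,500 × 0.11 = $75,185
Taxable value = $75,185 − $32,000 = $43,185
Oakmont Township: $43,185 × 0.00395 = $170.58075
Quailridge County: $43,185 × 0.0093 = $401.6205
Port Authority: $43,185 × 0.00107 = $46.20795
Orrin Falls School District: $43,185 × 0.01691 = $730.25835
Levies subtotal = $1,348.66755
After credit = $1,348.66755 − $232 = $1,116.66755
Total = $1,116.66755 + $846 = $1,962.66755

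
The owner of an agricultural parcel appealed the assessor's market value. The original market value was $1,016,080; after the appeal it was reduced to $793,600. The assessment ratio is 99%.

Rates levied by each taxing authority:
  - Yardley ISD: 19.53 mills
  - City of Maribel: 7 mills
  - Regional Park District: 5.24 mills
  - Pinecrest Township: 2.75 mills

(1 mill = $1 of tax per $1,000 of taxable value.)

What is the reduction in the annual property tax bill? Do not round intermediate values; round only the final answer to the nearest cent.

Old assessed value = $1,016,080 × 0.99 = $1,005,919.2
New assessed value = $793,600 × 0.99 = $785,664
Combined rate = 0.01953 + 0.007 + 0.00524 + 0.00275 = 0.03452
Old tax = $1,005,919.2 × 0.03452 = $34,724.330784
New tax = $785,664 × 0.03452 = $27,121.12128
Reduction = $34,724.330784 − $27,121.12128 = $7,603.209504

$7,603.21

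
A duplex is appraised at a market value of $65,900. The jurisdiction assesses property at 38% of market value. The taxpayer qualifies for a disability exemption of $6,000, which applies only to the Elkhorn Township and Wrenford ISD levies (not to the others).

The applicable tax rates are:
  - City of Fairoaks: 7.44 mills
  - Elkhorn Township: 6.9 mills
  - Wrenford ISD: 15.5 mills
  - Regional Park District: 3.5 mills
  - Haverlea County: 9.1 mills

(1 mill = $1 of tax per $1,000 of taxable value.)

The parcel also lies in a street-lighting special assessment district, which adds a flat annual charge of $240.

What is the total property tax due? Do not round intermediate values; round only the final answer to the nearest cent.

Assessed value = $65,900 × 0.38 = $25,042
City of Fairoaks: $25,042 × 0.00744 = $186.31248
Elkhorn Township: ($25,042 − $6,000) × 0.0069 = $19,042 × 0.0069 = $131.3898
Wrenford ISD: ($25,042 − $6,000) × 0.0155 = $19,042 × 0.0155 = $295.151
Regional Park District: $25,042 × 0.0035 = $87.647
Haverlea County: $25,042 × 0.0091 = $227.8822
Levies subtotal = $928.38248
Total = $928.38248 + $240 = $1,168.38248

$1,168.38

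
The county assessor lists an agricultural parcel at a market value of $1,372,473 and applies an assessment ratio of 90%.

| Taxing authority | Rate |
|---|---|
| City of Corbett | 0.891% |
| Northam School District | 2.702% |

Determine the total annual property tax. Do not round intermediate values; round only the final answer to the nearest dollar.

$44,382

Assessed value = $1,372,473 × 0.9 = $1,235,225.7
City of Corbett: $1,235,225.7 × 0.00891 = $11,005.860987
Northam School District: $1,235,225.7 × 0.02702 = $33,375.798414
Total = $11,005.860987 + $33,375.798414 = $44,381.659401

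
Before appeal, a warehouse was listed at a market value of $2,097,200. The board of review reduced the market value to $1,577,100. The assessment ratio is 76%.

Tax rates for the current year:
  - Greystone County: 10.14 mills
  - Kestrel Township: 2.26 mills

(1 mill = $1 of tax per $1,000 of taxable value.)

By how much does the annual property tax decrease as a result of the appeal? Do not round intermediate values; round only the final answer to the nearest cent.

Old assessed value = $2,097,200 × 0.76 = $1,593,872
New assessed value = $1,577,100 × 0.76 = $1,198,596
Combined rate = 0.01014 + 0.00226 = 0.0124
Old tax = $1,593,872 × 0.0124 = $19,764.0128
New tax = $1,198,596 × 0.0124 = $14,862.5904
Reduction = $19,764.0128 − $14,862.5904 = $4,901.4224

$4,901.42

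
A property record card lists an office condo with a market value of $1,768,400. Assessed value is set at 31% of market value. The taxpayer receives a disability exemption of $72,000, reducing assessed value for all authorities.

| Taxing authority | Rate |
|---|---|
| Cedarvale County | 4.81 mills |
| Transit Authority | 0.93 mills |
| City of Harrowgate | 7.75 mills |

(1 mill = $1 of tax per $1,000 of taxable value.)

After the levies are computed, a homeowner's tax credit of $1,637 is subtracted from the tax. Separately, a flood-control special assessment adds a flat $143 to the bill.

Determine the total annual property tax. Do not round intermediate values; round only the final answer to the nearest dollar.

$4,930

Assessed value = $1,768,400 × 0.31 = $548,204
Taxable value = $548,204 − $72,000 = $476,204
Cedarvale County: $476,204 × 0.00481 = $2,290.54124
Transit Authority: $476,204 × 0.00093 = $442.86972
City of Harrowgate: $476,204 × 0.00775 = $3,690.581
Levies subtotal = $6,423.99196
After credit = $6,423.99196 − $1,637 = $4,786.99196
Total = $4,786.99196 + $143 = $4,929.99196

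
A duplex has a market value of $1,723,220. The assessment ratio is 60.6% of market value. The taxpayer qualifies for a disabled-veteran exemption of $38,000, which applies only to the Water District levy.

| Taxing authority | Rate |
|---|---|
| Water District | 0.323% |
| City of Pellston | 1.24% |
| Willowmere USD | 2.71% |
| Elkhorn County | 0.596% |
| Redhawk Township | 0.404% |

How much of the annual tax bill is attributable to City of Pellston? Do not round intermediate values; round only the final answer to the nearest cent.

Assessed value = $1,723,220 × 0.606 = $1,044,271.32
City of Pellston taxable value = $1,044,271.32 (exemption does not apply)
City of Pellston levy = $1,044,271.32 × 0.0124 = $12,948.964368

$12,948.96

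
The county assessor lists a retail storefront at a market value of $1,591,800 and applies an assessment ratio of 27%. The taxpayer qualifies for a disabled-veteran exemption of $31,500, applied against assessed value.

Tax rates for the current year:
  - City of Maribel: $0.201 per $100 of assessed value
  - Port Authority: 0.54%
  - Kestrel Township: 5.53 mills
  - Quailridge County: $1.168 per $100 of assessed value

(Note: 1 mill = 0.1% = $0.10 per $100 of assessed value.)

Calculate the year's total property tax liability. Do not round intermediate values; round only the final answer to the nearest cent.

Assessed value = $1,591,800 × 0.27 = $429,786
Taxable value = $429,786 − $31,500 = $398,286
City of Maribel: $398,286 × 0.00201 = $800.55486
Port Authority: $398,286 × 0.0054 = $2,150.7444
Kestrel Township: $398,286 × 0.00553 = $2,202.52158
Quailridge County: $398,286 × 0.01168 = $4,651.98048
Total = $9,805.80132

$9,805.80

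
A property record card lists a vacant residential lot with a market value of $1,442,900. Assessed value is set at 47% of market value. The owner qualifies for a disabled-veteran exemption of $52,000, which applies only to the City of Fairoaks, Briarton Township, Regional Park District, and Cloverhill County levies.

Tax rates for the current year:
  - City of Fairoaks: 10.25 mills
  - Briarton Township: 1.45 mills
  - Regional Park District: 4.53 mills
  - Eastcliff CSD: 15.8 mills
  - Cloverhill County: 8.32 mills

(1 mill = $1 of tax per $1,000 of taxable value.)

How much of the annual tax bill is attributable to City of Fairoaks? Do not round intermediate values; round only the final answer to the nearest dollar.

Assessed value = $1,442,900 × 0.47 = $678,163
City of Fairoaks taxable value = $678,163 − $52,000 = $626,163
City of Fairoaks levy = $626,163 × 0.01025 = $6,418.17075

$6,418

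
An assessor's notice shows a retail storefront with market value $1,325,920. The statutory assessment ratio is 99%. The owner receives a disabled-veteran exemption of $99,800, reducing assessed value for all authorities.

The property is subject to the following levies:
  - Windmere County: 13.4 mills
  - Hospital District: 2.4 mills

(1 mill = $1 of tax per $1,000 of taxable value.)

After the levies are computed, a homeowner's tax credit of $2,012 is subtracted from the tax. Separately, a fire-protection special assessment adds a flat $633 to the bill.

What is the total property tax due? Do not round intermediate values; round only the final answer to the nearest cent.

$17,784.20

Assessed value = $1,325,920 × 0.99 = $1,312,660.8
Taxable value = $1,312,660.8 − $99,800 = $1,212,860.8
Windmere County: $1,212,860.8 × 0.0134 = $16,252.33472
Hospital District: $1,212,860.8 × 0.0024 = $2,910.86592
Levies subtotal = $19,163.20064
After credit = $19,163.20064 − $2,012 = $17,151.20064
Total = $17,151.20064 + $633 = $17,784.20064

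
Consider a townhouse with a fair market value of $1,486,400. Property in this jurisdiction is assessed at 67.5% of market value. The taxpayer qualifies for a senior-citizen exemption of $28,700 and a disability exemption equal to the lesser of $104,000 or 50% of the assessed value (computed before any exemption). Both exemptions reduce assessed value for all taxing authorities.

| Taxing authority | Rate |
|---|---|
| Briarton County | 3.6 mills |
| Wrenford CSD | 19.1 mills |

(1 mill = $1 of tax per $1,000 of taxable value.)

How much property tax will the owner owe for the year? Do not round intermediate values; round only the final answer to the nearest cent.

Assessed value = $1,486,400 × 0.675 = $1,003,320
Disability exemption = min($104,000, 50% × $1,003,320) = min($104,000, $501,660) = $104,000 (dollar cap binds)
Taxable value = $1,003,320 − $28,700 − $104,000 = $870,620
Briarton County: $870,620 × 0.0036 = $3,134.232
Wrenford CSD: $870,620 × 0.0191 = $16,628.842
Total = $19,763.074

$19,763.07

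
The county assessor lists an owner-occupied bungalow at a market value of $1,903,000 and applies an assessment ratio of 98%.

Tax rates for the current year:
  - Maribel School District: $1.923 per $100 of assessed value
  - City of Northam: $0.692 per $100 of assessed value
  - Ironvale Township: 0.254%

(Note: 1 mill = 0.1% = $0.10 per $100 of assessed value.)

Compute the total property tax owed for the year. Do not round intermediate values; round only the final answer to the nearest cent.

$53,505.13

Assessed value = $1,903,000 × 0.98 = $1,864,940
Maribel School District: $1,864,940 × 0.01923 = $35,862.7962
City of Northam: $1,864,940 × 0.00692 = $12,905.3848
Ironvale Township: $1,864,940 × 0.00254 = $4,736.9476
Total = $53,505.1286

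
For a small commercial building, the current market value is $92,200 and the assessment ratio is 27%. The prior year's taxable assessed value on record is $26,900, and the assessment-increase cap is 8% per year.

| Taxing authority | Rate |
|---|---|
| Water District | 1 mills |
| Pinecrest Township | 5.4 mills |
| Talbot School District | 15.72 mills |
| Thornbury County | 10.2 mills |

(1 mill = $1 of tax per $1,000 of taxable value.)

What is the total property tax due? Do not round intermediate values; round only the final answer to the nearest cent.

$804.57

Uncapped assessed value = $92,200 × 0.27 = $24,894
Cap limit = $26,900 × 1.08 = $29,052
Taxable assessed value = min($24,894, $29,052) = $24,894 (cap does not bind)
Water District: $24,894 × 0.001 = $24.894
Pinecrest Township: $24,894 × 0.0054 = $134.4276
Talbot School District: $24,894 × 0.01572 = $391.33368
Thornbury County: $24,894 × 0.0102 = $253.9188
Total = $804.57408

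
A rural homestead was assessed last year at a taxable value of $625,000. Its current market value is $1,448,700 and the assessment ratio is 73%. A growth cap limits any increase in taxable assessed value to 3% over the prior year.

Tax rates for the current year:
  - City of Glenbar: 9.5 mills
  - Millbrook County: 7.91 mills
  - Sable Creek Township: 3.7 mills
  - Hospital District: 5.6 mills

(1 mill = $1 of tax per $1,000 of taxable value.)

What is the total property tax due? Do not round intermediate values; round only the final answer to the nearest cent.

Uncapped assessed value = $1,448,700 × 0.73 = $1,057,551
Cap limit = $625,000 × 1.03 = $643,750
Taxable assessed value = min($1,057,551, $643,750) = $643,750 (cap binds)
City of Glenbar: $643,750 × 0.0095 = $6,115.625
Millbrook County: $643,750 × 0.00791 = $5,092.0625
Sable Creek Township: $643,750 × 0.0037 = $2,381.875
Hospital District: $643,750 × 0.0056 = $3,605
Total = $17,194.5625

$17,194.56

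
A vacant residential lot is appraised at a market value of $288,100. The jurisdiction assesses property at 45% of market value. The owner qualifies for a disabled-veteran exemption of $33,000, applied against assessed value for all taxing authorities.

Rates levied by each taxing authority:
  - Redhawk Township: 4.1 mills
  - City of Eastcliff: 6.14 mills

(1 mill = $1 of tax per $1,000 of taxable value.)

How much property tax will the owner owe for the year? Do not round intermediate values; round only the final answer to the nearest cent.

Assessed value = $288,100 × 0.45 = $129,645
Taxable value = $129,645 − $33,000 = $96,645
Redhawk Township: $96,645 × 0.0041 = $396.2445
City of Eastcliff: $96,645 × 0.00614 = $593.4003
Total = $396.2445 + $593.4003 = $989.6448

$989.64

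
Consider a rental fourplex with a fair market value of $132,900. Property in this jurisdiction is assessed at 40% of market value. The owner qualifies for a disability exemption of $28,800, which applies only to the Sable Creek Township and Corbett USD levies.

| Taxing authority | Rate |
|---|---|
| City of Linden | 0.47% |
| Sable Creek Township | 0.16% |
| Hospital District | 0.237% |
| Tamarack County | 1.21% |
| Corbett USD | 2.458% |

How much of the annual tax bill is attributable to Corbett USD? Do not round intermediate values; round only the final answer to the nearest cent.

Assessed value = $132,900 × 0.4 = $53,160
Corbett USD taxable value = $53,160 − $28,800 = $24,360
Corbett USD levy = $24,360 × 0.02458 = $598.7688

$598.77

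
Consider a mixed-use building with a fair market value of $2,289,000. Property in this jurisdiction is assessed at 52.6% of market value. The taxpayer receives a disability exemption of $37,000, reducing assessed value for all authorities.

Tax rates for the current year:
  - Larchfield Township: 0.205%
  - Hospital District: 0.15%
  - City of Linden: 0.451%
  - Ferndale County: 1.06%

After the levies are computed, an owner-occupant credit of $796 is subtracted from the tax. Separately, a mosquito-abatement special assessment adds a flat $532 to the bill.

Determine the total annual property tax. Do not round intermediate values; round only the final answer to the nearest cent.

$21,512.48

Assessed value = $2,289,000 × 0.526 = $1,204,014
Taxable value = $1,204,014 − $37,000 = $1,167,014
Larchfield Township: $1,167,014 × 0.00205 = $2,392.3787
Hospital District: $1,167,014 × 0.0015 = $1,750.521
City of Linden: $1,167,014 × 0.00451 = $5,263.23314
Ferndale County: $1,167,014 × 0.0106 = $12,370.3484
Levies subtotal = $21,776.48124
After credit = $21,776.48124 − $796 = $20,980.48124
Total = $20,980.48124 + $532 = $21,512.48124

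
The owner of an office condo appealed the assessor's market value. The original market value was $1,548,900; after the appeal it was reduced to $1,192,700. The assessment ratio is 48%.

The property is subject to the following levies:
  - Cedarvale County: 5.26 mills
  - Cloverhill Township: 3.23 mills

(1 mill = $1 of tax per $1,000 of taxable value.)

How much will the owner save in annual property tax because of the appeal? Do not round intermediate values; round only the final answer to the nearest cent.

Old assessed value = $1,548,900 × 0.48 = $743,472
New assessed value = $1,192,700 × 0.48 = $572,496
Combined rate = 0.00526 + 0.00323 = 0.00849
Old tax = $743,472 × 0.00849 = $6,312.07728
New tax = $572,496 × 0.00849 = $4,860.49104
Reduction = $6,312.07728 − $4,860.49104 = $1,451.58624

$1,451.59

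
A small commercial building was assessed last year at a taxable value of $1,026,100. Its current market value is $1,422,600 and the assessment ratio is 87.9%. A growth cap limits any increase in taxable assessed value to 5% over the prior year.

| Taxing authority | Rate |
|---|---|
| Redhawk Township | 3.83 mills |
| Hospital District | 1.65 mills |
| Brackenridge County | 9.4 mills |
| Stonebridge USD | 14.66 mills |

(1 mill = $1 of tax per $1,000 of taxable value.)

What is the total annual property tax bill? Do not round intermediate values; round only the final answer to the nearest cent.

$31,826.54

Uncapped assessed value = $1,422,600 × 0.879 = $1,250,465.4
Cap limit = $1,026,100 × 1.05 = $1,077,405
Taxable assessed value = min($1,250,465.4, $1,077,405) = $1,077,405 (cap binds)
Redhawk Township: $1,077,405 × 0.00383 = $4,126.46115
Hospital District: $1,077,405 × 0.00165 = $1,777.71825
Brackenridge County: $1,077,405 × 0.0094 = $10,127.607
Stonebridge USD: $1,077,405 × 0.01466 = $15,794.7573
Total = $31,826.5437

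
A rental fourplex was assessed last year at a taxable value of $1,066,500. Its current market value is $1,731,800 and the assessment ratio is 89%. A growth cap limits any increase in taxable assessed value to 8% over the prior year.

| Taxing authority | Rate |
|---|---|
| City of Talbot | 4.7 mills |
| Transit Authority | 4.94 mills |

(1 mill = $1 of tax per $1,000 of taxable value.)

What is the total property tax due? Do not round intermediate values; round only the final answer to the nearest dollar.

$11,104

Uncapped assessed value = $1,731,800 × 0.89 = $1,541,302
Cap limit = $1,066,500 × 1.08 = $1,151,820
Taxable assessed value = min($1,541,302, $1,151,820) = $1,151,820 (cap binds)
City of Talbot: $1,151,820 × 0.0047 = $5,413.554
Transit Authority: $1,151,820 × 0.00494 = $5,689.9908
Total = $11,103.5448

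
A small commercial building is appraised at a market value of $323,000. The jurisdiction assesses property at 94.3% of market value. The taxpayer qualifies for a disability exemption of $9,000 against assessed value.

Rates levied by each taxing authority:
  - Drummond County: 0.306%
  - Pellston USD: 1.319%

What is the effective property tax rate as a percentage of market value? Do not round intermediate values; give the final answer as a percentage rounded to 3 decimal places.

Assessed value = $323,000 × 0.943 = $304,589
Taxable value = $304,589 − $9,000 = $295,589
Drummond County: $295,589 × 0.00306 = $904.50234
Pellston USD: $295,589 × 0.01319 = $3,898.81891
Total tax = $4,803.32125
Effective rate = $4,803.32125 ÷ $323,000 = 1.487% of market value

1.487%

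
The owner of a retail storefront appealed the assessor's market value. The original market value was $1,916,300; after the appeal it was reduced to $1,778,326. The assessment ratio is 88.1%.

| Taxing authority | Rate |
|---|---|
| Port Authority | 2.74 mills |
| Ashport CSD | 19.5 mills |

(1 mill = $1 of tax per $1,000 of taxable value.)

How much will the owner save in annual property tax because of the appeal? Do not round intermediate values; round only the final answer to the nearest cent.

$2,703.39

Old assessed value = $1,916,300 × 0.881 = $1,688,260.3
New assessed value = $1,778,326 × 0.881 = $1,566,705.206
Combined rate = 0.00274 + 0.0195 = 0.02224
Old tax = $1,688,260.3 × 0.02224 = $37,546.909072
New tax = $1,566,705.206 × 0.02224 = $34,843.52378144
Reduction = $37,546.909072 − $34,843.52378144 = $2,703.38529056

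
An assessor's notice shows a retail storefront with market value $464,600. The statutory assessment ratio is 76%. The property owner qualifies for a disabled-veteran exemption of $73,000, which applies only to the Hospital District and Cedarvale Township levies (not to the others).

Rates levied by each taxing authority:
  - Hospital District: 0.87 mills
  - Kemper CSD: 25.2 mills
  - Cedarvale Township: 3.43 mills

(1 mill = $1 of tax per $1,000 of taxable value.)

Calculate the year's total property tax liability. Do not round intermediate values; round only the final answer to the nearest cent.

Assessed value = $464,600 × 0.76 = $353,096
Hospital District: ($353,096 − $73,000) × 0.00087 = $280,096 × 0.00087 = $243.68352
Kemper CSD: $353,096 × 0.0252 = $8,898.0192
Cedarvale Township: ($353,096 − $73,000) × 0.00343 = $280,096 × 0.00343 = $960.72928
Total = $10,102.432

$10,102.43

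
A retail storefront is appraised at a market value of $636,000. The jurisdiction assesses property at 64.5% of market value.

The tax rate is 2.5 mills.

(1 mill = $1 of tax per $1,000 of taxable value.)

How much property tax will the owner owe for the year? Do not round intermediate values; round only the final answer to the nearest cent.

$1,025.55

Assessed value = $636,000 × 0.645 = $410,220
Tax = $410,220 × 0.0025 = $1,025.55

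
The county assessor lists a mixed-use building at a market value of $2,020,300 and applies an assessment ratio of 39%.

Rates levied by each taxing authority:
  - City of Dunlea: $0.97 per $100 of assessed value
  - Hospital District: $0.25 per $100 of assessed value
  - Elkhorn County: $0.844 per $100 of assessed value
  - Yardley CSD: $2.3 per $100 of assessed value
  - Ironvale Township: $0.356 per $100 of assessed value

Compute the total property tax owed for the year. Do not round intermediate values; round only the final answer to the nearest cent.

Assessed value = $2,020,300 × 0.39 = $787,917
City of Dunlea: $787,917 × 0.0097 = $7,642.7949
Hospital District: $787,917 × 0.0025 = $1,969.7925
Elkhorn County: $787,917 × 0.00844 = $6,650.01948
Yardley CSD: $787,917 × 0.023 = $18,122.091
Ironvale Township: $787,917 × 0.00356 = $2,804.98452
Total = $7,642.7949 + $1,969.7925 + $6,650.01948 + $18,122.091 + $2,804.98452 = $37,189.6824

$37,189.68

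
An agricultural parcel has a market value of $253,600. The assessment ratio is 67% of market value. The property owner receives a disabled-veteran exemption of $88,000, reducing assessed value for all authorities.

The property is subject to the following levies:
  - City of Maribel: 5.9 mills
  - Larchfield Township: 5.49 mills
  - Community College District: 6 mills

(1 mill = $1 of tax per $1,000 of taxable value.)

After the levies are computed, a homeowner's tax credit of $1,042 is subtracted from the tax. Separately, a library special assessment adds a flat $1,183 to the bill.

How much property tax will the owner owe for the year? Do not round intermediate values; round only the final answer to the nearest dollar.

$1,565

Assessed value = $253,600 × 0.67 = $169,912
Taxable value = $169,912 − $88,000 = $81,912
City of Maribel: $81,912 × 0.0059 = $483.2808
Larchfield Township: $81,912 × 0.00549 = $449.69688
Community College District: $81,912 × 0.006 = $491.472
Levies subtotal = $1,424.44968
After credit = $1,424.44968 − $1,042 = $382.44968
Total = $382.44968 + $1,183 = $1,565.44968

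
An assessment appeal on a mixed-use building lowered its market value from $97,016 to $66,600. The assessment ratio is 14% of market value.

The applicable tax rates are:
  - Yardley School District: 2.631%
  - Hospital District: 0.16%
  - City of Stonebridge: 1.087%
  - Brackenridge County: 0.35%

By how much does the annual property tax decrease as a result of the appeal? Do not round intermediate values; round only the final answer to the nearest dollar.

Old assessed value = $97,016 × 0.14 = $13,582.24
New assessed value = $66,600 × 0.14 = $9,324
Combined rate = 0.02631 + 0.0016 + 0.01087 + 0.0035 = 0.04228
Old tax = $13,582.24 × 0.04228 = $574.2571072
New tax = $9,324 × 0.04228 = $394.21872
Reduction = $574.2571072 − $394.21872 = $180.0383872

$180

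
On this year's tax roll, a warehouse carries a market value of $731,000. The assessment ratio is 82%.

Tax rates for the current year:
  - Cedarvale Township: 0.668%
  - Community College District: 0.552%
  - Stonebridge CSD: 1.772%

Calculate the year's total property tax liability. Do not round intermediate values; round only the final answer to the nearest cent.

Assessed value = $731,000 × 0.82 = $599,420
Cedarvale Township: $599,420 × 0.00668 = $4,004.1256
Community College District: $599,420 × 0.00552 = $3,308.7984
Stonebridge CSD: $599,420 × 0.01772 = $10,621.7224
Total = $4,004.1256 + $3,308.7984 + $10,621.7224 = $17,934.6464

$17,934.65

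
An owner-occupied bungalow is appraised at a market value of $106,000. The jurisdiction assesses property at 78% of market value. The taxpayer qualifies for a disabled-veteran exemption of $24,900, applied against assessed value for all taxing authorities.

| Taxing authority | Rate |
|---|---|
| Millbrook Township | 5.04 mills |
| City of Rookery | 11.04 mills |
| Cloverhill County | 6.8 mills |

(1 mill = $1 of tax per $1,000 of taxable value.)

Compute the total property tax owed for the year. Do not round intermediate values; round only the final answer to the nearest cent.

Assessed value = $106,000 × 0.78 = $82,680
Taxable value = $82,680 − $24,900 = $57,780
Millbrook Township: $57,780 × 0.00504 = $291.2112
City of Rookery: $57,780 × 0.01104 = $637.8912
Cloverhill County: $57,780 × 0.0068 = $392.904
Total = $291.2112 + $637.8912 + $392.904 = $1,322.0064

$1,322.01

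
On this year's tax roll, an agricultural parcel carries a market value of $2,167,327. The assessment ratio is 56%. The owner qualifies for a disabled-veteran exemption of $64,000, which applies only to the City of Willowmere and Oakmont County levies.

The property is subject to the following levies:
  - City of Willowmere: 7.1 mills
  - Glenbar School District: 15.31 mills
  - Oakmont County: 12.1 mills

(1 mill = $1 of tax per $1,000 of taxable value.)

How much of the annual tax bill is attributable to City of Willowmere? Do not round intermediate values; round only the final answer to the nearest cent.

Assessed value = $2,167,327 × 0.56 = $1,213,703.12
City of Willowmere taxable value = $1,213,703.12 − $64,000 = $1,149,703.12
City of Willowmere levy = $1,149,703.12 × 0.0071 = $8,162.892152

$8,162.89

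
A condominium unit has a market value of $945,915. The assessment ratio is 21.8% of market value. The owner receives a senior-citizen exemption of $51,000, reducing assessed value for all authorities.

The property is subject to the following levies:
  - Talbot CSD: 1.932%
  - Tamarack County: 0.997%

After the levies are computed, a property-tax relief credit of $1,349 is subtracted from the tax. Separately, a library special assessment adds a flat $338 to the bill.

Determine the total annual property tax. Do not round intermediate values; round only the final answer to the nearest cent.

$3,535.09

Assessed value = $945,915 × 0.218 = $206,209.47
Taxable value = $206,209.47 − $51,000 = $155,209.47
Talbot CSD: $155,209.47 × 0.01932 = $2,998.6469604
Tamarack County: $155,209.47 × 0.00997 = $1,547.4384159
Levies subtotal = $4,546.0853763
After credit = $4,546.0853763 − $1,349 = $3,197.0853763
Total = $3,197.0853763 + $338 = $3,535.0853763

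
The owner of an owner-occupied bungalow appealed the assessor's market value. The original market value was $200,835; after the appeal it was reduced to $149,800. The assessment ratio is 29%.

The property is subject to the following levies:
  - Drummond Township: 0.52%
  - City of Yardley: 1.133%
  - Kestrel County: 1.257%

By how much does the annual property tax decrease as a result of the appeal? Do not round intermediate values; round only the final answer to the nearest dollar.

Old assessed value = $200,835 × 0.29 = $58,242.15
New assessed value = $149,800 × 0.29 = $43,442
Combined rate = 0.0052 + 0.01133 + 0.01257 = 0.0291
Old tax = $58,242.15 × 0.0291 = $1,694.846565
New tax = $43,442 × 0.0291 = $1,264.1622
Reduction = $1,694.846565 − $1,264.1622 = $430.684365

$431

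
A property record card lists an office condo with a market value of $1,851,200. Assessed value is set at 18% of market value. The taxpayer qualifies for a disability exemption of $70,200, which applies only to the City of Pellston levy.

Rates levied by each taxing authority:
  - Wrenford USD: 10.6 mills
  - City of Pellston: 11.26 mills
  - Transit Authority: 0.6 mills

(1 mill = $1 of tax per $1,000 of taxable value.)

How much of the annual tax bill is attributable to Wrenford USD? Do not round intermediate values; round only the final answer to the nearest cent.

Assessed value = $1,851,200 × 0.18 = $333,216
Wrenford USD taxable value = $333,216 (exemption does not apply)
Wrenford USD levy = $333,216 × 0.0106 = $3,532.0896

$3,532.09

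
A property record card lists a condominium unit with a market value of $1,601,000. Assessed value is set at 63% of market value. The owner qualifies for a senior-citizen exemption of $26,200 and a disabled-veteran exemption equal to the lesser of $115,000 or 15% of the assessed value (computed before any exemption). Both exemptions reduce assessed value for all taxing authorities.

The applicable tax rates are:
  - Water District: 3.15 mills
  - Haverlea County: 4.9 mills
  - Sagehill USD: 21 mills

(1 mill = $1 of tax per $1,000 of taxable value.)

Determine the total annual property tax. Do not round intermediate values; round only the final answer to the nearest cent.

$25,198.84

Assessed value = $1,601,000 × 0.63 = $1,008,630
Disabled-veteran exemption = min($115,000, 15% × $1,008,630) = min($115,000, $151,294.5) = $115,000 (dollar cap binds)
Taxable value = $1,008,630 − $26,200 − $115,000 = $867,430
Water District: $867,430 × 0.00315 = $2,732.4045
Haverlea County: $867,430 × 0.0049 = $4,250.407
Sagehill USD: $867,430 × 0.021 = $18,216.03
Total = $25,198.8415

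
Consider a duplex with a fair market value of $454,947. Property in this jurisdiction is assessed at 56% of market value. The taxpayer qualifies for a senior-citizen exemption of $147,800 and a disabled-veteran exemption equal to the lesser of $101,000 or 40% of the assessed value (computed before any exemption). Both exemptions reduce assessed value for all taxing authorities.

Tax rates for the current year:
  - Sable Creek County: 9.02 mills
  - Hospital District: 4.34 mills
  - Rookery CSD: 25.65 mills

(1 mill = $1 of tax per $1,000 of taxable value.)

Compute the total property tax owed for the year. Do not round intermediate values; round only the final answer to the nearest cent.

$232.90

Assessed value = $454,947 × 0.56 = $254,770.32
Disabled-veteran exemption = min($101,000, 40% × $254,770.32) = min($101,000, $101,908.128) = $101,000 (dollar cap binds)
Taxable value = $254,770.32 − $147,800 − $101,000 = $5,970.32
Sable Creek County: $5,970.32 × 0.00902 = $53.8522864
Hospital District: $5,970.32 × 0.00434 = $25.9111888
Rookery CSD: $5,970.32 × 0.02565 = $153.138708
Total = $232.9021832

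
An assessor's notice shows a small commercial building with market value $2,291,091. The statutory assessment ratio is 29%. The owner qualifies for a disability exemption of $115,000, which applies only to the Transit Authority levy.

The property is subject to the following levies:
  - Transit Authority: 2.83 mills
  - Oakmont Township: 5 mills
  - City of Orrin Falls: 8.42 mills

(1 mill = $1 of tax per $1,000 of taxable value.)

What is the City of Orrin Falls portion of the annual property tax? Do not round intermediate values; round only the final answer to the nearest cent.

$5,594.39

Assessed value = $2,291,091 × 0.29 = $664,416.39
City of Orrin Falls taxable value = $664,416.39 (exemption does not apply)
City of Orrin Falls levy = $664,416.39 × 0.00842 = $5,594.3860038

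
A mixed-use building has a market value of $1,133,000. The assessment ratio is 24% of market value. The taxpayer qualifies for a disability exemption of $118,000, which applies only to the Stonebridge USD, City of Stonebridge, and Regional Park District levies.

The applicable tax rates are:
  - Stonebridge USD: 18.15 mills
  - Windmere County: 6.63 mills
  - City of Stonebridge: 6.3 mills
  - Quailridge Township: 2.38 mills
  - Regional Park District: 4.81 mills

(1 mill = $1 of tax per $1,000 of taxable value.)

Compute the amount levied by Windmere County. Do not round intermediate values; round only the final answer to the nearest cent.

$1,802.83

Assessed value = $1,133,000 × 0.24 = $271,920
Windmere County taxable value = $271,920 (exemption does not apply)
Windmere County levy = $271,920 × 0.00663 = $1,802.8296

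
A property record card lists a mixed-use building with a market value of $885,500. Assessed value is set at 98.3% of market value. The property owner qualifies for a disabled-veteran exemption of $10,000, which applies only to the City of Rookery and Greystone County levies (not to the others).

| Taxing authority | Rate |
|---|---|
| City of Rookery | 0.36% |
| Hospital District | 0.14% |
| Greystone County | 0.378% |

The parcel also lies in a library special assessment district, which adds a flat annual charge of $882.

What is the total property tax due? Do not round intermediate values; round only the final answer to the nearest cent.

Assessed value = $885,500 × 0.983 = $870,446.5
City of Rookery: ($870,446.5 − $10,000) × 0.0036 = $860,446.5 × 0.0036 = $3,097.6074
Hospital District: $870,446.5 × 0.0014 = $1,218.6251
Greystone County: ($870,446.5 − $10,000) × 0.00378 = $860,446.5 × 0.00378 = $3,252.48777
Levies subtotal = $7,568.72027
Total = $7,568.72027 + $882 = $8,450.72027

$8,450.72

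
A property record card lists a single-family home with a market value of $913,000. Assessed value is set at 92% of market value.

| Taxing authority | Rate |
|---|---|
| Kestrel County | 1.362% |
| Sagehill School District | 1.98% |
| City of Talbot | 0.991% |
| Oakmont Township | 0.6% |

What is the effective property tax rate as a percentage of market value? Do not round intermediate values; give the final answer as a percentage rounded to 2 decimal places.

4.54%

Assessed value = $913,000 × 0.92 = $839,960
Kestrel County: $839,960 × 0.01362 = $11,440.2552
Sagehill School District: $839,960 × 0.0198 = $16,631.208
City of Talbot: $839,960 × 0.00991 = $8,324.0036
Oakmont Township: $839,960 × 0.006 = $5,039.76
Total tax = $41,435.2268
Effective rate = $41,435.2268 ÷ $913,000 = 4.54% of market value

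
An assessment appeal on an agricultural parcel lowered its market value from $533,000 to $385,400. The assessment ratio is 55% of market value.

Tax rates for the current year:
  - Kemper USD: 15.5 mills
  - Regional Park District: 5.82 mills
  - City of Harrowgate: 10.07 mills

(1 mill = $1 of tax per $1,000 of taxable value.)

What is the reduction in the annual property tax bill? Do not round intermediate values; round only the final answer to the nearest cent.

$2,548.24

Old assessed value = $533,000 × 0.55 = $293,150
New assessed value = $385,400 × 0.55 = $211,970
Combined rate = 0.0155 + 0.00582 + 0.01007 = 0.03139
Old tax = $293,150 × 0.03139 = $9,201.9785
New tax = $211,970 × 0.03139 = $6,653.7383
Reduction = $9,201.9785 − $6,653.7383 = $2,548.2402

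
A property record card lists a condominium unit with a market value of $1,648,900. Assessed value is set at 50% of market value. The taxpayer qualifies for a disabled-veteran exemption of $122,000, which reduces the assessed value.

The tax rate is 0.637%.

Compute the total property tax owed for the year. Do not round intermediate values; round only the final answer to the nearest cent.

$4,474.61

Assessed value = $1,648,900 × 0.5 = $824,450
Taxable value = $824,450 − $122,000 = $702,450
Tax = $702,450 × 0.00637 = $4,474.6065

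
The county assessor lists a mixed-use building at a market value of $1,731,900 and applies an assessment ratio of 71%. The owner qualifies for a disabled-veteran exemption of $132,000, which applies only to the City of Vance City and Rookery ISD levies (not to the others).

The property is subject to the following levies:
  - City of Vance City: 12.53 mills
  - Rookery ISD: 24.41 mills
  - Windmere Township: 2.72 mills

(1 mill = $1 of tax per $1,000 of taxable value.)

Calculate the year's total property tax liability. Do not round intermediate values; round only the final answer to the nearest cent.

Assessed value = $1,731,900 × 0.71 = $1,229,649
City of Vance City: ($1,229,649 − $132,000) × 0.01253 = $1,097,649 × 0.01253 = $13,753.54197
Rookery ISD: ($1,229,649 − $132,000) × 0.02441 = $1,097,649 × 0.02441 = $26,793.61209
Windmere Township: $1,229,649 × 0.00272 = $3,344.64528
Total = $43,891.79934

$43,891.80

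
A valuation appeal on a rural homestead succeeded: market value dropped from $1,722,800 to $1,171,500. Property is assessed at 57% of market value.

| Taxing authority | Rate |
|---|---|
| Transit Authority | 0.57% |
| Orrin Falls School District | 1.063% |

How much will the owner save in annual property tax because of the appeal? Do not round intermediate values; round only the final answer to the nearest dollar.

$5,132

Old assessed value = $1,722,800 × 0.57 = $981,996
New assessed value = $1,171,500 × 0.57 = $667,755
Combined rate = 0.0057 + 0.01063 = 0.01633
Old tax = $981,996 × 0.01633 = $16,035.99468
New tax = $667,755 × 0.01633 = $10,904.43915
Reduction = $16,035.99468 − $10,904.43915 = $5,131.55553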